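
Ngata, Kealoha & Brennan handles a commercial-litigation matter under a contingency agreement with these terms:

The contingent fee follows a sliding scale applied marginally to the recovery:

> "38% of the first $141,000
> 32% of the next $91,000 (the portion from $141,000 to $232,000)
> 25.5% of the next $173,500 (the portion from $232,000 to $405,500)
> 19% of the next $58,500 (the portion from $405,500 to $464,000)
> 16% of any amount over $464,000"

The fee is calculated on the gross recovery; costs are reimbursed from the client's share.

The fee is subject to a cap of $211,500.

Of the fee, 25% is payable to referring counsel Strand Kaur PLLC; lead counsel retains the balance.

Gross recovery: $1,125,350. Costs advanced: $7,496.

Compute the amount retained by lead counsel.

$158,625.00

Fee base is the gross recovery, $1,125,350; costs are reimbursed separately.
First $141,000 at 38% = $53,580.00
Next $91,000 at 32% = $29,120.00
Next $173,500 at 25.5% = $44,242.50
Next $58,500 at 19% = $11,115.00
Remaining $661,350 at 16% = $105,816.00
Fee: $53,580.00 + $29,120.00 + $44,242.50 + $11,115.00 + $105,816.00 = $243,873.50
$243,873.50 exceeds the $211,500 cap, so the fee is capped at $211,500.00.
Referral share: 25% of $211,500.00 = $52,875.00; lead counsel retains $211,500.00 − $52,875.00 = $158,625.00.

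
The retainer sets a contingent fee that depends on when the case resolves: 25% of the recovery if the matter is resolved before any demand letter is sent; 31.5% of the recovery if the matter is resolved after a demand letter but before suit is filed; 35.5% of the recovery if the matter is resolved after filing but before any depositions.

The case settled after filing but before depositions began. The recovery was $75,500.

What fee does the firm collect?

The matter settled after filing but before depositions began, so the 35.5% rate applies.
$75,500 × 35.5% = $26,802.50

$26,802.50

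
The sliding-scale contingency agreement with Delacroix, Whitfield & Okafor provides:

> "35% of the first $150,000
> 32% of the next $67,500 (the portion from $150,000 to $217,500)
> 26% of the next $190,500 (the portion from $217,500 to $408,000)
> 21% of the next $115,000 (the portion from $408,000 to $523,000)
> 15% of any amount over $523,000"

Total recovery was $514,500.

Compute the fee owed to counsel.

$145,995.00

First $150,000 at 35% = $52,500.00
Next $67,500 at 32% = $21,600.00
Next $190,500 at 26% = $49,530.00
Remaining $106,500 at 21% = $22,365.00
Fee: $52,500.00 + $21,600.00 + $49,530.00 + $22,365.00 = $145,995.00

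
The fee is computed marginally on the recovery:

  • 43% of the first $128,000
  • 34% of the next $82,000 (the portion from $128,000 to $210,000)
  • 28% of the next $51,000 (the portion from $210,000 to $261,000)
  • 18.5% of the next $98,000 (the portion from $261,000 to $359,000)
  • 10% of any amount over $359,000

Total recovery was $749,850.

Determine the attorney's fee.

$154,415.00

First $128,000 at 43% = $55,040.00
Next $82,000 at 34% = $27,880.00
Next $51,000 at 28% = $14,280.00
Next $98,000 at 18.5% = $18,130.00
Remaining $390,850 at 10% = $39,085.00
Fee: $55,040.00 + $27,880.00 + $14,280.00 + $18,130.00 + $39,085.00 = $154,415.00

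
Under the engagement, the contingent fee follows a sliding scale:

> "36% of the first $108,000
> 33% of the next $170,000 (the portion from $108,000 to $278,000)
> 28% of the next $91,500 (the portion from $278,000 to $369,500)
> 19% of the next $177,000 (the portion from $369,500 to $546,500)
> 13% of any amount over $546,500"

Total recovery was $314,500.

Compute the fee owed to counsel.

$105,200.00

First $108,000 at 36% = $38,880.00
Next $170,000 at 33% = $56,100.00
Remaining $36,500 at 28% = $10,220.00
Fee: $38,880.00 + $56,100.00 + $10,220.00 = $105,200.00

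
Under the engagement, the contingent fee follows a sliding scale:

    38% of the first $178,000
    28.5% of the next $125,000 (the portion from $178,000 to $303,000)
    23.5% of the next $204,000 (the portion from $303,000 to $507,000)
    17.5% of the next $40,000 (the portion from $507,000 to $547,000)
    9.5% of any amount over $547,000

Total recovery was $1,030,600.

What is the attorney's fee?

$204,147.00

First $178,000 at 38% = $67,640.00
Next $125,000 at 28.5% = $35,625.00
Next $204,000 at 23.5% = $47,940.00
Next $40,000 at 17.5% = $7,000.00
Remaining $483,600 at 9.5% = $45,942.00
Fee: $67,640.00 + $35,625.00 + $47,940.00 + $7,000.00 + $45,942.00 = $204,147.00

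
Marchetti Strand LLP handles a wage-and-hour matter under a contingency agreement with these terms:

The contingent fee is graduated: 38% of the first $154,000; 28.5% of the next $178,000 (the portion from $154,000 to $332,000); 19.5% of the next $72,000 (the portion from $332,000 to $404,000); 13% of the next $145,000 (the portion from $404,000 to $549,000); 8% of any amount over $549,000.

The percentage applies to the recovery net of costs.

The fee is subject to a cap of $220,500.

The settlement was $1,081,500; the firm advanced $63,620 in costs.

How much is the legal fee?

Fee base (net of costs): $1,081,500 − $63,620 = $1,017,880
First $154,000 at 38% = $58,520.00
Next $178,000 at 28.5% = $50,730.00
Next $72,000 at 19.5% = $14,040.00
Next $145,000 at 13% = $18,850.00
Remaining $468,880 at 8% = $37,510.40
Fee: $58,520.00 + $50,730.00 + $14,040.00 + $18,850.00 + $37,510.40 = $179,650.40
$179,650.40 is under the $220,500 cap.

$179,650.40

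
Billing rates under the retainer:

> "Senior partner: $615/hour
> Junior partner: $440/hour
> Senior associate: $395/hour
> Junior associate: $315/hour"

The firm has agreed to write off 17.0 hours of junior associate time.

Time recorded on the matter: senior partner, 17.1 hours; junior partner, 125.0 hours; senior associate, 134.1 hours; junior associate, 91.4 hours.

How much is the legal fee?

$141,922.00

Senior partner: 17.1 × $615 = $10,516.50
Junior partner: 125.0 × $440 = $55,000.00
Senior associate: 134.1 × $395 = $52,969.50
Junior associate: 91.4 × $315 = $28,791.00
Subtotal: $147,277.00
Write-off: 17.0 × $315 = $5,355.00
Total: $147,277.00 − $5,355.00 = $141,922.00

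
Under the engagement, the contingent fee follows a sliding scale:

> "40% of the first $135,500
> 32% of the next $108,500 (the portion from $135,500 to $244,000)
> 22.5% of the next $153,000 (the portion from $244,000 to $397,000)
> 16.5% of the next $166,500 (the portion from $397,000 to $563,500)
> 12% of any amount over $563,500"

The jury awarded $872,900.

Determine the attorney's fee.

First $135,500 at 40% = $54,200.00
Next $108,500 at 32% = $34,720.00
Next $153,000 at 22.5% = $34,425.00
Next $166,500 at 16.5% = $27,472.50
Remaining $309,400 at 12% = $37,128.00
Fee: $54,200.00 + $34,720.00 + $34,425.00 + $27,472.50 + $37,128.00 = $187,945.50

$187,945.50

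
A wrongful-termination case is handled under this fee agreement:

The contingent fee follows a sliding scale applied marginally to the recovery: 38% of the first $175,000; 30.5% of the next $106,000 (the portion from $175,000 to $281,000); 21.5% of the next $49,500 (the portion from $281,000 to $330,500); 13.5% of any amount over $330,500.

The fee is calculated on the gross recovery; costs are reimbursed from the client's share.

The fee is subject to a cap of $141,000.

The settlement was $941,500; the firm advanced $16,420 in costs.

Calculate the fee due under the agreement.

$141,000.00

Fee base is the gross recovery, $941,500; costs are reimbursed separately.
First $175,000 at 38% = $66,500.00
Next $106,000 at 30.5% = $32,330.00
Next $49,500 at 21.5% = $10,642.50
Remaining $611,000 at 13.5% = $82,485.00
Fee: $66,500.00 + $32,330.00 + $10,642.50 + $82,485.00 = $191,957.50
$191,957.50 exceeds the $141,000 cap, so the fee is capped at $141,000.00.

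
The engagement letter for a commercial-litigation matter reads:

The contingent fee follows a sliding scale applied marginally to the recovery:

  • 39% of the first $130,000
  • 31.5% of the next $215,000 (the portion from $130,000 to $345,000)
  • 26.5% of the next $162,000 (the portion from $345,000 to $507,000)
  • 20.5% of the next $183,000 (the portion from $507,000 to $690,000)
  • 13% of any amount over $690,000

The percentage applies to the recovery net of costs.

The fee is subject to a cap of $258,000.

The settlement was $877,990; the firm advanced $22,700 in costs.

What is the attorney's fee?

$220,357.70

Fee base (net of costs): $877,990 − $22,700 = $855,290
First $130,000 at 39% = $50,700.00
Next $215,000 at 31.5% = $67,725.00
Next $162,000 at 26.5% = $42,930.00
Next $183,000 at 20.5% = $37,515.00
Remaining $165,290 at 13% = $21,487.70
Fee: $50,700.00 + $67,725.00 + $42,930.00 + $37,515.00 + $21,487.70 = $220,357.70
$220,357.70 is under the $258,000 cap.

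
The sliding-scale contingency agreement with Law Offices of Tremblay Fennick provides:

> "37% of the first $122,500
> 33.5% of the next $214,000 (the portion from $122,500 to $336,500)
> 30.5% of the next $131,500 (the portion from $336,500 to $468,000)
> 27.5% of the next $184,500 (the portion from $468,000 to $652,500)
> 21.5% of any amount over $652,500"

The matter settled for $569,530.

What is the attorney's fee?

First $122,500 at 37% = $45,325.00
Next $214,000 at 33.5% = $71,690.00
Next $131,500 at 30.5% = $40,107.50
Remaining $101,530 at 27.5% = $27,920.75
Fee: $45,325.00 + $71,690.00 + $40,107.50 + $27,920.75 = $185,043.25

$185,043.25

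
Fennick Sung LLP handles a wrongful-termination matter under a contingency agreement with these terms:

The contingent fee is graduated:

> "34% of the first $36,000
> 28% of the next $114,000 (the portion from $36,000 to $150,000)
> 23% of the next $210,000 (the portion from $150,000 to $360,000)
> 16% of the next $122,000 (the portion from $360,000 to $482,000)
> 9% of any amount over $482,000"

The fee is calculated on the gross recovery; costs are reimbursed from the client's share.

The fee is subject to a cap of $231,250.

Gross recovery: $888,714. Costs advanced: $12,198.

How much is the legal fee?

$148,584.26

Fee base is the gross recovery, $888,714; costs are reimbursed separately.
First $36,000 at 34% = $12,240.00
Next $114,000 at 28% = $31,920.00
Next $210,000 at 23% = $48,300.00
Next $122,000 at 16% = $19,520.00
Remaining $406,714 at 9% = $36,604.26
Fee: $12,240.00 + $31,920.00 + $48,300.00 + $19,520.00 + $36,604.26 = $148,584.26
$148,584.26 is under the $231,250 cap.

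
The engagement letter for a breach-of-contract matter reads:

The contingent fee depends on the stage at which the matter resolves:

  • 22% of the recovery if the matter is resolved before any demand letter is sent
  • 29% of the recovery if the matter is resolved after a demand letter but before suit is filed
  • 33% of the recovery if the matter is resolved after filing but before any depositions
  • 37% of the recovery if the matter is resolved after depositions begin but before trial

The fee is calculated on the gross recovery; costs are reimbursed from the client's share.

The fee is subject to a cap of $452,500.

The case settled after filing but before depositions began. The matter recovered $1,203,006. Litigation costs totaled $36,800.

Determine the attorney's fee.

Fee base is the gross recovery, $1,203,006; costs are reimbursed separately.
The matter settled after filing but before depositions began, so the 33% rate applies.
$1,203,006 × 33% = $396,991.98
$396,991.98 is under the $452,500 cap.

$396,991.98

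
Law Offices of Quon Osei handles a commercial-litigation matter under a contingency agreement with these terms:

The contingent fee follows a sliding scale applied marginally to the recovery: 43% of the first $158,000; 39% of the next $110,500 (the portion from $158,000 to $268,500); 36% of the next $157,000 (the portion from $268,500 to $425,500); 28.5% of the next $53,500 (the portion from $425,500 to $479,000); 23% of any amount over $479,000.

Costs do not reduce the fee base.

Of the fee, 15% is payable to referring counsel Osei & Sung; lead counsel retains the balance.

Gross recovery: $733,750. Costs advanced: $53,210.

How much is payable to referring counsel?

Fee base is the gross recovery, $733,750; costs are reimbursed separately.
First $158,000 at 43% = $67,940.00
Next $110,500 at 39% = $43,095.00
Next $157,000 at 36% = $56,520.00
Next $53,500 at 28.5% = $15,247.50
Remaining $254,750 at 23% = $58,592.50
Fee: $67,940.00 + $43,095.00 + $56,520.00 + $15,247.50 + $58,592.50 = $241,395.00
Referral share: 15% of $241,395.00 = $36,209.25; lead counsel retains $241,395.00 − $36,209.25 = $205,185.75.

$36,209.25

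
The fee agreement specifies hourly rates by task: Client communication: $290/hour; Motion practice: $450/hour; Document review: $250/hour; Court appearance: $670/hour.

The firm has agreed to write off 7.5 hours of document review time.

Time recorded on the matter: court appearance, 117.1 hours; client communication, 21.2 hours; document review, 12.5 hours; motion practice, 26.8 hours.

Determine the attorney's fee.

$97,915.00

Client communication: 21.2 × $290 = $6,148.00
Motion practice: 26.8 × $450 = $12,060.00
Document review: 12.5 × $250 = $3,125.00
Court appearance: 117.1 × $670 = $78,457.00
Subtotal: $99,790.00
Write-off: 7.5 × $250 = $1,875.00
Total: $99,790.00 − $1,875.00 = $97,915.00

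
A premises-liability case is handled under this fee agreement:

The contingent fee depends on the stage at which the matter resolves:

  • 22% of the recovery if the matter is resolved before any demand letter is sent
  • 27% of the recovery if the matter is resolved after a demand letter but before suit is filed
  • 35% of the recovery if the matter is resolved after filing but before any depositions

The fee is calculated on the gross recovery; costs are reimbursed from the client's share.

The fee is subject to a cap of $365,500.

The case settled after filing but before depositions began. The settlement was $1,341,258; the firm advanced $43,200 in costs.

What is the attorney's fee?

Fee base is the gross recovery, $1,341,258; costs are reimbursed separately.
The matter settled after filing but before depositions began, so the 35% rate applies.
$1,341,258 × 35% = $469,440.30
$469,440.30 exceeds the $365,500 cap, so the fee is capped at $365,500.00.

$365,500.00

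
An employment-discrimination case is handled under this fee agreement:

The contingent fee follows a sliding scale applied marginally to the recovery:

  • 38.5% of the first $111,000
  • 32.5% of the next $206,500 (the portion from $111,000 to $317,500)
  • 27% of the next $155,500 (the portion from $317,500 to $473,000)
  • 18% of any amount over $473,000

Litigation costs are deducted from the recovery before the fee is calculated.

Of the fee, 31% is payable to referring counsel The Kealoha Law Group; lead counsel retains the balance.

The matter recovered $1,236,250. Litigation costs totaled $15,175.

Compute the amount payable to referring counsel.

$88,810.66

Fee base (net of costs): $1,236,250 − $15,175 = $1,221,075
First $111,000 at 38.5% = $42,735.00
Next $206,500 at 32.5% = $67,112.50
Next $155,500 at 27% = $41,985.00
Remaining $748,075 at 18% = $134,653.50
Fee: $42,735.00 + $67,112.50 + $41,985.00 + $134,653.50 = $286,486.00
Referral share: 31% of $286,486.00 = $88,810.66; lead counsel retains $286,486.00 − $88,810.66 = $197,675.34.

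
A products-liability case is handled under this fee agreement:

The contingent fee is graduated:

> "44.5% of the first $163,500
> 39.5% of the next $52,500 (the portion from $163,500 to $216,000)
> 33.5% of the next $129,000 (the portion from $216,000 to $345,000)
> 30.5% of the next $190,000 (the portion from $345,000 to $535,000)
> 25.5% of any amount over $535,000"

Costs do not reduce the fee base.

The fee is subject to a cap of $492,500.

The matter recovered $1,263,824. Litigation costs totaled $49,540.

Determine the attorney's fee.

Fee base is the gross recovery, $1,263,824; costs are reimbursed separately.
First $163,500 at 44.5% = $72,757.50
Next $52,500 at 39.5% = $20,737.50
Next $129,000 at 33.5% = $43,215.00
Next $190,000 at 30.5% = $57,950.00
Remaining $728,824 at 25.5% = $185,850.12
Fee: $72,757.50 + $20,737.50 + $43,215.00 + $57,950.00 + $185,850.12 = $380,510.12
$380,510.12 is under the $492,500 cap.

$380,510.12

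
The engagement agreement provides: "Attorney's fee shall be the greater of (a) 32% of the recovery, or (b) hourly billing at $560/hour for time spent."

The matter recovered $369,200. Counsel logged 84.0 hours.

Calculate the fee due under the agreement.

(a) 32% of $369,200 = $118,144.00
(b) 84.0 × $560 = $47,040.00
The greater is (a): $118,144.00.

$118,144.00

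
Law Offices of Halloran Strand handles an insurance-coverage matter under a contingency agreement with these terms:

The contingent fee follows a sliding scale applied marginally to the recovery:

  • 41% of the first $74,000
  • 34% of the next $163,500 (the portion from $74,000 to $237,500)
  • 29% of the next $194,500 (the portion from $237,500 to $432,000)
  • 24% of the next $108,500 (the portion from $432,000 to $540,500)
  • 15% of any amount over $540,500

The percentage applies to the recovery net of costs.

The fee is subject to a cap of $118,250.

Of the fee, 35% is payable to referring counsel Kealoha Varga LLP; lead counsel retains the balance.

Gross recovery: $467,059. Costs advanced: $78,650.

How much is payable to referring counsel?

$41,387.50

Fee base (net of costs): $467,059 − $78,650 = $388,409
First $74,000 at 41% = $30,340.00
Next $163,500 at 34% = $55,590.00
Remaining $150,909 at 29% = $43,763.61
Fee: $30,340.00 + $55,590.00 + $43,763.61 = $129,693.61
$129,693.61 exceeds the $118,250 cap, so the fee is capped at $118,250.00.
Referral share: 35% of $118,250.00 = $41,387.50; lead counsel retains $118,250.00 − $41,387.50 = $76,862.50.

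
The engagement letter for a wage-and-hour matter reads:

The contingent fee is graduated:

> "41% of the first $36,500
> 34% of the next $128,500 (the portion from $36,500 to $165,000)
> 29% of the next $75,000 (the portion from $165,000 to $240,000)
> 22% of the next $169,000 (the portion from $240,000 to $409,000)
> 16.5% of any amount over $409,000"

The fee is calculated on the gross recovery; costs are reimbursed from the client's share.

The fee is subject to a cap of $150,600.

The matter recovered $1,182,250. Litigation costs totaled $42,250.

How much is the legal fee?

$150,600.00

Fee base is the gross recovery, $1,182,250; costs are reimbursed separately.
First $36,500 at 41% = $14,965.00
Next $128,500 at 34% = $43,690.00
Next $75,000 at 29% = $21,750.00
Next $169,000 at 22% = $37,180.00
Remaining $773,250 at 16.5% = $127,586.25
Fee: $14,965.00 + $43,690.00 + $21,750.00 + $37,180.00 + $127,586.25 = $245,171.25
$245,171.25 exceeds the $150,600 cap, so the fee is capped at $150,600.00.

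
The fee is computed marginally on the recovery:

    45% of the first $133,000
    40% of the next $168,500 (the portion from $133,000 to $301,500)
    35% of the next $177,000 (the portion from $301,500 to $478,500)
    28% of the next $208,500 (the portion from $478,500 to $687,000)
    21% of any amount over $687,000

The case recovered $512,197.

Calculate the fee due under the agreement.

First $133,000 at 45% = $59,850.00
Next $168,500 at 40% = $67,400.00
Next $177,000 at 35% = $61,950.00
Remaining $33,697 at 28% = $9,435.16
Fee: $59,850.00 + $67,400.00 + $61,950.00 + $9,435.16 = $198,635.16

$198,635.16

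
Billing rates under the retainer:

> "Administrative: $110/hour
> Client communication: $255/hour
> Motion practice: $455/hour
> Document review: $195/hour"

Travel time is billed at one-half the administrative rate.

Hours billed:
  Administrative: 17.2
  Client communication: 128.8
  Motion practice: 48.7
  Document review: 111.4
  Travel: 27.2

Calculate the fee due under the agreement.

$80,113.50

Administrative: 17.2 × $110 = $1,892.00
Client communication: 128.8 × $255 = $32,844.00
Motion practice: 48.7 × $455 = $22,158.50
Document review: 111.4 × $195 = $21,723.00
Subtotal: $1,892.00 + $32,844.00 + $22,158.50 + $21,723.00 = $78,617.50
Travel: 27.2 × ($110 ÷ 2) = 27.2 × $55.00 = $1,496.00
Total: $78,617.50 + $1,496.00 = $80,113.50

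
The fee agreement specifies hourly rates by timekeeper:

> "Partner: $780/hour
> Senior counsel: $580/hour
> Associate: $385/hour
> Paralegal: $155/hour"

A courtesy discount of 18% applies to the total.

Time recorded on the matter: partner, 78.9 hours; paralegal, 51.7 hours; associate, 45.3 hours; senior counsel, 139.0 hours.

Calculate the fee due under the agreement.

$137,445.12

Partner: 78.9 × $780 = $61,542.00
Senior counsel: 139.0 × $580 = $80,620.00
Associate: 45.3 × $385 = $17,440.50
Paralegal: 51.7 × $155 = $8,013.50
Subtotal: $167,616.00
Less 18% discount: −$30,170.88
Total: $167,616.00 − $30,170.88 = $137,445.12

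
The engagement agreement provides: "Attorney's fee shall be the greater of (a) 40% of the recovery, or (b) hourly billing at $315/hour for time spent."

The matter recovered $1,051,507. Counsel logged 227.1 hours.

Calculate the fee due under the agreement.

(a) 40% of $1,051,507 = $420,602.80
(b) 227.1 × $315 = $71,536.50
The greater is (a): $420,602.80.

$420,602.80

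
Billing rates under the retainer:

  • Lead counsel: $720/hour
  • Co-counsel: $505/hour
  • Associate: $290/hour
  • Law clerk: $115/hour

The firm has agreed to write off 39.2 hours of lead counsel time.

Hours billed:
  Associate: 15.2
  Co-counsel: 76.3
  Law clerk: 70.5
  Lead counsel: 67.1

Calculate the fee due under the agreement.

Lead counsel: 67.1 × $720 = $48,312.00
Co-counsel: 76.3 × $505 = $38,531.50
Associate: 15.2 × $290 = $4,408.00
Law clerk: 70.5 × $115 = $8,107.50
Subtotal: $99,359.00
Write-off: 39.2 × $720 = $28,224.00
Total: $99,359.00 − $28,224.00 = $71,135.00

$71,135.00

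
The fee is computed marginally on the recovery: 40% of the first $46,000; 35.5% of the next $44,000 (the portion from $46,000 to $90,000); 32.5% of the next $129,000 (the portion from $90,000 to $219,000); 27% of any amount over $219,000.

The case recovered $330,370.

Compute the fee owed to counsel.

First $46,000 at 40% = $18,400.00
Next $44,000 at 35.5% = $15,620.00
Next $129,000 at 32.5% = $41,925.00
Remaining $111,370 at 27% = $30,069.90
Fee: $18,400.00 + $15,620.00 + $41,925.00 + $30,069.90 = $106,014.90

$106,014.90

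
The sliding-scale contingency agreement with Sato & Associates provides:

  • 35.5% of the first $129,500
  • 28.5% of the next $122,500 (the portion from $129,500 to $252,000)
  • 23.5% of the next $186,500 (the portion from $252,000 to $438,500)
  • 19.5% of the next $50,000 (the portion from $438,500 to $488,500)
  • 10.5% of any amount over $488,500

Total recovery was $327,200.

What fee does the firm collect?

$98,557.00

First $129,500 at 35.5% = $45,972.50
Next $122,500 at 28.5% = $34,912.50
Remaining $75,200 at 23.5% = $17,672.00
Fee: $45,972.50 + $34,912.50 + $17,672.00 = $98,557.00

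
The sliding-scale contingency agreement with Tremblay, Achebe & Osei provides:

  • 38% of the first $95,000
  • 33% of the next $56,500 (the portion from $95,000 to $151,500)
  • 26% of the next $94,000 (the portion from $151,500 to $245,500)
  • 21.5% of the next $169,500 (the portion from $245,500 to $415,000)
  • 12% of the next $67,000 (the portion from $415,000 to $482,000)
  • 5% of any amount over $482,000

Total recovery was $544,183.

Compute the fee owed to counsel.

First $95,000 at 38% = $36,100.00
Next $56,500 at 33% = $18,645.00
Next $94,000 at 26% = $24,440.00
Next $169,500 at 21.5% = $36,442.50
Next $67,000 at 12% = $8,040.00
Remaining $62,183 at 5% = $3,109.15
Fee: $36,100.00 + $18,645.00 + $24,440.00 + $36,442.50 + $8,040.00 + $3,109.15 = $126,776.65

$126,776.65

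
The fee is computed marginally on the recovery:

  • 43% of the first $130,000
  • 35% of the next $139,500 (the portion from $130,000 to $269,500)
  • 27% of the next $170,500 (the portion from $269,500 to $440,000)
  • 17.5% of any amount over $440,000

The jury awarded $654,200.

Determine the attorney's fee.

First $130,000 at 43% = $55,900.00
Next $139,500 at 35% = $48,825.00
Next $170,500 at 27% = $46,035.00
Remaining $214,200 at 17.5% = $37,485.00
Fee: $55,900.00 + $48,825.00 + $46,035.00 + $37,485.00 = $188,245.00

$188,245.00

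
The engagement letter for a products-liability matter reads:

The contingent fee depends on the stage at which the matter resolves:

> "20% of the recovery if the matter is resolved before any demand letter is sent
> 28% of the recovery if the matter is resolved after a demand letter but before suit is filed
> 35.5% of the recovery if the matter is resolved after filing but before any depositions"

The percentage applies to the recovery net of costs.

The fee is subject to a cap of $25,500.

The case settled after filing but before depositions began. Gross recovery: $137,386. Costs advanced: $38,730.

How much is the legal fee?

$25,500.00

Fee base (net of costs): $137,386 − $38,730 = $98,656
The matter settled after filing but before depositions began, so the 35.5% rate applies.
$98,656 × 35.5% = $35,022.88
$35,022.88 exceeds the $25,500 cap, so the fee is capped at $25,500.00.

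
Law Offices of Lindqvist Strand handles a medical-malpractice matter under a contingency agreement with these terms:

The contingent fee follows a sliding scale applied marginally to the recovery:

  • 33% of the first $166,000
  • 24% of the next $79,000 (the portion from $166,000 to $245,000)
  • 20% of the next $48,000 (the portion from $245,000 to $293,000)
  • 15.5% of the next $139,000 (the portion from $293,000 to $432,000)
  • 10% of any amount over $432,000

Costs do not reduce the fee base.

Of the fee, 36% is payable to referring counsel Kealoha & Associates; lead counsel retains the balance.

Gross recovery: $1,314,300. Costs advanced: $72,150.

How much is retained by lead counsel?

Fee base is the gross recovery, $1,314,300; costs are reimbursed separately.
First $166,000 at 33% = $54,780.00
Next $79,000 at 24% = $18,960.00
Next $48,000 at 20% = $9,600.00
Next $139,000 at 15.5% = $21,545.00
Remaining $882,300 at 10% = $88,230.00
Fee: $54,780.00 + $18,960.00 + $9,600.00 + $21,545.00 + $88,230.00 = $193,115.00
Referral share: 36% of $193,115.00 = $69,521.40; lead counsel retains $193,115.00 − $69,521.40 = $123,593.60.

$123,593.60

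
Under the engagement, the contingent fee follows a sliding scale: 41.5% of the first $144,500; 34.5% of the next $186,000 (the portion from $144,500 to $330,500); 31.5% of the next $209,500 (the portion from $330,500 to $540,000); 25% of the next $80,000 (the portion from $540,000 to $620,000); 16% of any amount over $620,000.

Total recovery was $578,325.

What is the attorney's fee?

First $144,500 at 41.5% = $59,967.50
Next $186,000 at 34.5% = $64,170.00
Next $209,500 at 31.5% = $65,992.50
Remaining $38,325 at 25% = $9,581.25
Fee: $59,967.50 + $64,170.00 + $65,992.50 + $9,581.25 = $199,711.25

$199,711.25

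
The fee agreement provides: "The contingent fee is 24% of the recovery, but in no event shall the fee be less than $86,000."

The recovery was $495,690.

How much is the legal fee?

24% of $495,690 = $118,965.60
That exceeds the $86,000 minimum.

$118,965.60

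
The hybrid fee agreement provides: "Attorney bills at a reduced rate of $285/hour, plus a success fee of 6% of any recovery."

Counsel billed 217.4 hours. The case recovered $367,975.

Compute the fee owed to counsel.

Hourly: 217.4 × $285 = $61,959.00
Success fee: 6% of $367,975 = $22,078.50
Total: $61,959.00 + $22,078.50 = $84,037.50

$84,037.50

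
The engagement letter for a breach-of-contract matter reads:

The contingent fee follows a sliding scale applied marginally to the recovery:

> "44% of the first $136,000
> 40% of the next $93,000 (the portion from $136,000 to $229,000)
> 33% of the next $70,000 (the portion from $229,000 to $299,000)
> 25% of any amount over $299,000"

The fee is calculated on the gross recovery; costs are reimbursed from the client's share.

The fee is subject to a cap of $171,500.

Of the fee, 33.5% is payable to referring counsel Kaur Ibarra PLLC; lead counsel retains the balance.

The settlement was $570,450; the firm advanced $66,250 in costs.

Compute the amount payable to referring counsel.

$57,452.50

Fee base is the gross recovery, $570,450; costs are reimbursed separately.
First $136,000 at 44% = $59,840.00
Next $93,000 at 40% = $37,200.00
Next $70,000 at 33% = $23,100.00
Remaining $271,450 at 25% = $67,862.50
Fee: $59,840.00 + $37,200.00 + $23,100.00 + $67,862.50 = $188,002.50
$188,002.50 exceeds the $171,500 cap, so the fee is capped at $171,500.00.
Referral share: 33.5% of $171,500.00 = $57,452.50; lead counsel retains $171,500.00 − $57,452.50 = $114,047.50.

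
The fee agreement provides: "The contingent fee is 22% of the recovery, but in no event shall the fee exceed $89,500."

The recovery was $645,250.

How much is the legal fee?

22% of $645,250 = $141,955.00
That exceeds the $89,500 cap, so the fee is capped at $89,500.

$89,500.00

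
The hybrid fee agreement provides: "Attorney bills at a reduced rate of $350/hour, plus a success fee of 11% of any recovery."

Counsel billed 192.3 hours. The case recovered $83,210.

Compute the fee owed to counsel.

Hourly: 192.3 × $350 = $67,305.00
Success fee: 11% of $83,210 = $9,153.10
Total: $67,305.00 + $9,153.10 = $76,458.10

$76,458.10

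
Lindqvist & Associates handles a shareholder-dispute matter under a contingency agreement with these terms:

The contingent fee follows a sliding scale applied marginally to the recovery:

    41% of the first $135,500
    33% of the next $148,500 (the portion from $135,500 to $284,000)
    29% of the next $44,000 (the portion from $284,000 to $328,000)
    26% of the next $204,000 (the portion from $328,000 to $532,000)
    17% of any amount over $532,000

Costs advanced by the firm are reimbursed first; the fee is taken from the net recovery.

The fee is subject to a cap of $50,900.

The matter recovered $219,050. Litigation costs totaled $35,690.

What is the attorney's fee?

Fee base (net of costs): $219,050 − $35,690 = $183,360
First $135,500 at 41% = $55,555.00
Remaining $47,860 at 33% = $15,793.80
Fee: $55,555.00 + $15,793.80 = $71,348.80
$71,348.80 exceeds the $50,900 cap, so the fee is capped at $50,900.00.

$50,900.00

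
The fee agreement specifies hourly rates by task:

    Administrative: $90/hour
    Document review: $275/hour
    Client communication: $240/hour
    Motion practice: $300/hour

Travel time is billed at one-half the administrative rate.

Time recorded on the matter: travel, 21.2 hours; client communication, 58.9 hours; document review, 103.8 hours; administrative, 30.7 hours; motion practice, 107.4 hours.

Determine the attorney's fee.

$78,618.00

Administrative: 30.7 × $90 = $2,763.00
Document review: 103.8 × $275 = $28,545.00
Client communication: 58.9 × $240 = $14,136.00
Motion practice: 107.4 × $300 = $32,220.00
Subtotal: $2,763.00 + $28,545.00 + $14,136.00 + $32,220.00 = $77,664.00
Travel: 21.2 × ($90 ÷ 2) = 21.2 × $45.00 = $954.00
Total: $77,664.00 + $954.00 = $78,618.00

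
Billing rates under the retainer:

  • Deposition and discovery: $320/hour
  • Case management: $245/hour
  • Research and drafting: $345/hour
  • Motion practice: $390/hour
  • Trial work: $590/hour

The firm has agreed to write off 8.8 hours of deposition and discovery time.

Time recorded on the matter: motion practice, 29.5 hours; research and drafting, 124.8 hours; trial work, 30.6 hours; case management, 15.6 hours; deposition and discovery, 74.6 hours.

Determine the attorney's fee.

Deposition and discovery: 74.6 × $320 = $23,872.00
Case management: 15.6 × $245 = $3,822.00
Research and drafting: 124.8 × $345 = $43,056.00
Motion practice: 29.5 × $390 = $11,505.00
Trial work: 30.6 × $590 = $18,054.00
Subtotal: $100,309.00
Write-off: 8.8 × $320 = $2,816.00
Total: $100,309.00 − $2,816.00 = $97,493.00

$97,493.00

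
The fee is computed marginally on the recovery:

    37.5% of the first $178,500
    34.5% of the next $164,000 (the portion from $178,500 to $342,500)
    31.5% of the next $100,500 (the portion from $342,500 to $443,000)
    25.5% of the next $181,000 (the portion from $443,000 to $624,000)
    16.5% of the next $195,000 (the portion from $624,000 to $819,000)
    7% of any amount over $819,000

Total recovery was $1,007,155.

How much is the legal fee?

$246,675.85

First $178,500 at 37.5% = $66,937.50
Next $164,000 at 34.5% = $56,580.00
Next $100,500 at 31.5% = $31,657.50
Next $181,000 at 25.5% = $46,155.00
Next $195,000 at 16.5% = $32,175.00
Remaining $188,155 at 7% = $13,170.85
Fee: $66,937.50 + $56,580.00 + $31,657.50 + $46,155.00 + $32,175.00 + $13,170.85 = $246,675.85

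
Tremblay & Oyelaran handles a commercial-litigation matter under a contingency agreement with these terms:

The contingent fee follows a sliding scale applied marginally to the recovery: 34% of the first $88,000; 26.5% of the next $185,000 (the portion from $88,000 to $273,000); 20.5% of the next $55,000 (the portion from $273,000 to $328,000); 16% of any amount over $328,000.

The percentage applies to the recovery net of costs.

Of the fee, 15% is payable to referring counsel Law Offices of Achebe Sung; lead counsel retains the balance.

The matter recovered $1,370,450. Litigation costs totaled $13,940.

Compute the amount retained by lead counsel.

Fee base (net of costs): $1,370,450 − $13,940 = $1,356,510
First $88,000 at 34% = $29,920.00
Next $185,000 at 26.5% = $49,025.00
Next $55,000 at 20.5% = $11,275.00
Remaining $1,028,510 at 16% = $164,561.60
Fee: $29,920.00 + $49,025.00 + $11,275.00 + $164,561.60 = $254,781.60
Referral share: 15% of $254,781.60 = $38,217.24; lead counsel retains $254,781.60 − $38,217.24 = $216,564.36.

$216,564.36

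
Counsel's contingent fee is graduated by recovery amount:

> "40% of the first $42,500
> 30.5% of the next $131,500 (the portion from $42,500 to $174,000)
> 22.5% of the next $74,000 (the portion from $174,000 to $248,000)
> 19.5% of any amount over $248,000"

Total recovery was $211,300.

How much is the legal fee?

First $42,500 at 40% = $17,000.00
Next $131,500 at 30.5% = $40,107.50
Remaining $37,300 at 22.5% = $8,392.50
Fee: $17,000.00 + $40,107.50 + $8,392.50 = $65,500.00

$65,500.00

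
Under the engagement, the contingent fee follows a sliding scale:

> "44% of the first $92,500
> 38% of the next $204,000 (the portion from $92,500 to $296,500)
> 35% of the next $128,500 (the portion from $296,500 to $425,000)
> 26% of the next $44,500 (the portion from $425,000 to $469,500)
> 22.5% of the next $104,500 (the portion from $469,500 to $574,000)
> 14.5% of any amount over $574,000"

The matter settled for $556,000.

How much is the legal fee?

First $92,500 at 44% = $40,700.00
Next $204,000 at 38% = $77,520.00
Next $128,500 at 35% = $44,975.00
Next $44,500 at 26% = $11,570.00
Remaining $86,500 at 22.5% = $19,462.50
Fee: $40,700.00 + $77,520.00 + $44,975.00 + $11,570.00 + $19,462.50 = $194,227.50

$194,227.50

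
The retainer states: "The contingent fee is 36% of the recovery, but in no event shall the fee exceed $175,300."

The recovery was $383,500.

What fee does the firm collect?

36% of $383,500 = $138,060.00
That is under the $175,300 cap.

$138,060.00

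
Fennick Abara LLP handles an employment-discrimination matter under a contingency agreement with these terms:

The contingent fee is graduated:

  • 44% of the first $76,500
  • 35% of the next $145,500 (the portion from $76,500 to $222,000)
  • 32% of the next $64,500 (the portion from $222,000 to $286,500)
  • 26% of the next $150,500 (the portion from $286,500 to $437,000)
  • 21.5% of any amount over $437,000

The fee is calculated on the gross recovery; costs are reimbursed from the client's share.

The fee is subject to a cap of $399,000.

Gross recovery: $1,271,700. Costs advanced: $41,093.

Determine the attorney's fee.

Fee base is the gross recovery, $1,271,700; costs are reimbursed separately.
First $76,500 at 44% = $33,660.00
Next $145,500 at 35% = $50,925.00
Next $64,500 at 32% = $20,640.00
Next $150,500 at 26% = $39,130.00
Remaining $834,700 at 21.5% = $179,460.50
Fee: $33,660.00 + $50,925.00 + $20,640.00 + $39,130.00 + $179,460.50 = $323,815.50
$323,815.50 is under the $399,000 cap.

$323,815.50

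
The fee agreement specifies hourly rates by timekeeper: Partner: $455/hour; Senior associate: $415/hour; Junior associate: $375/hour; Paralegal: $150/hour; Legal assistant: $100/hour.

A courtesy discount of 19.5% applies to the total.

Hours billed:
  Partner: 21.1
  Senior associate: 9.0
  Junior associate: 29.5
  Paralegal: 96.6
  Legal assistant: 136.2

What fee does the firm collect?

$42,268.94

Partner: 21.1 × $455 = $9,600.50
Senior associate: 9.0 × $415 = $3,735.00
Junior associate: 29.5 × $375 = $11,062.50
Paralegal: 96.6 × $150 = $14,490.00
Legal assistant: 136.2 × $100 = $13,620.00
Subtotal: $52,508.00
Less 19.5% discount: −$10,239.06
Total: $52,508.00 − $10,239.06 = $42,268.94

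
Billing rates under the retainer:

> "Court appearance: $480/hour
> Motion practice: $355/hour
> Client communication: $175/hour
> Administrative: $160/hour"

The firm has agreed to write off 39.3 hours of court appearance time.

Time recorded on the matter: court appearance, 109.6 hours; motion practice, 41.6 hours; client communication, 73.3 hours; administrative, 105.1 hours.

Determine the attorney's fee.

$78,155.50

Court appearance: 109.6 × $480 = $52,608.00
Motion practice: 41.6 × $355 = $14,768.00
Client communication: 73.3 × $175 = $12,827.50
Administrative: 105.1 × $160 = $16,816.00
Subtotal: $97,019.50
Write-off: 39.3 × $480 = $18,864.00
Total: $97,019.50 − $18,864.00 = $78,155.50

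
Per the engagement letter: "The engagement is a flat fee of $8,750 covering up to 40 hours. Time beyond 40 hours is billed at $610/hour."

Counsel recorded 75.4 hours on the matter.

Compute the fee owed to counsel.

Flat fee: $8,750.00
Excess hours: 75.4 − 40 = 35.4
Overrun: 35.4 × $610 = $21,594.00
Total: $8,750.00 + $21,594.00 = $30,344.00

$30,344.00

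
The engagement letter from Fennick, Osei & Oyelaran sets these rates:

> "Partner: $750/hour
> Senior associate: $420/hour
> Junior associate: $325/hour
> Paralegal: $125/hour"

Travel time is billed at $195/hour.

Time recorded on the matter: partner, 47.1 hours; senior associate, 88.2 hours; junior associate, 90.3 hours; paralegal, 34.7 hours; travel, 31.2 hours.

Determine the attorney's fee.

Partner: 47.1 × $750 = $35,325.00
Senior associate: 88.2 × $420 = $37,044.00
Junior associate: 90.3 × $325 = $29,347.50
Paralegal: 34.7 × $125 = $4,337.50
Subtotal: $35,325.00 + $37,044.00 + $29,347.50 + $4,337.50 = $106,054.00
Travel: 31.2 × $195 = $6,084.00
Total: $106,054.00 + $6,084.00 = $112,138.00

$112,138.00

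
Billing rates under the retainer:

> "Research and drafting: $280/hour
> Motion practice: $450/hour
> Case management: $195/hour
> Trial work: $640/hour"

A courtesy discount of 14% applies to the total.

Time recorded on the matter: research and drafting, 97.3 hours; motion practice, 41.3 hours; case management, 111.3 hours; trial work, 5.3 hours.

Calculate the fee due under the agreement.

$60,995.07

Research and drafting: 97.3 × $280 = $27,244.00
Motion practice: 41.3 × $450 = $18,585.00
Case management: 111.3 × $195 = $21,703.50
Trial work: 5.3 × $640 = $3,392.00
Subtotal: $70,924.50
Less 14% discount: −$9,929.43
Total: $70,924.50 − $9,929.43 = $60,995.07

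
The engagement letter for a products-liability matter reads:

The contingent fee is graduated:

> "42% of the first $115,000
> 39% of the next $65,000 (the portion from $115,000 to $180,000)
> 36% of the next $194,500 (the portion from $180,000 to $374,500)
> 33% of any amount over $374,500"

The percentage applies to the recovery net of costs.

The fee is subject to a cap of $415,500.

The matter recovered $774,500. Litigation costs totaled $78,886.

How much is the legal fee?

$249,637.62

Fee base (net of costs): $774,500 − $78,886 = $695,614
First $115,000 at 42% = $48,300.00
Next $65,000 at 39% = $25,350.00
Next $194,500 at 36% = $70,020.00
Remaining $321,114 at 33% = $105,967.62
Fee: $48,300.00 + $25,350.00 + $70,020.00 + $105,967.62 = $249,637.62
$249,637.62 is under the $415,500 cap.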